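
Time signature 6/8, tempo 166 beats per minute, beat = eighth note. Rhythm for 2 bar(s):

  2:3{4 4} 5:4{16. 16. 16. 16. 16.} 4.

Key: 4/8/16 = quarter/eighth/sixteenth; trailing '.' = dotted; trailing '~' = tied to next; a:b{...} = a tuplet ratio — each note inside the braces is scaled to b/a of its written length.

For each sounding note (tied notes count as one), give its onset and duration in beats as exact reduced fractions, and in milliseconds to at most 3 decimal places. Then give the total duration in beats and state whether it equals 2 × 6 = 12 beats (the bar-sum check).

1) 0.0ms=0b +1084.337ms=3b
2) 1084.337ms=3b +1084.337ms=3b
3) 2168.675ms=6b +216.867ms=3/5b
4) 2385.542ms=33/5b +216.867ms=3/5b
5) 2602.41ms=36/5b +216.867ms=3/5b
6) 2819.277ms=39/5b +216.867ms=3/5b
7) 3036.145ms=42/5b +216.867ms=3/5b
8) 3253.012ms=9b +1084.337ms=3b
Σ=12b of 12 (166bpm 6/8) — PASS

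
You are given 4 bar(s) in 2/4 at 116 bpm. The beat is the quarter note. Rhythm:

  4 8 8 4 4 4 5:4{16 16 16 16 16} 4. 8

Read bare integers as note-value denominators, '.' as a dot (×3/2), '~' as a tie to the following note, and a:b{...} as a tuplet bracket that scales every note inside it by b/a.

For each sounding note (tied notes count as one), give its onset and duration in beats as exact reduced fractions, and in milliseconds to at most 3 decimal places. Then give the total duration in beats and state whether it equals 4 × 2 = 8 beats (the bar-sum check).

1) 0.0ms=0b +517.241ms=1b
2) 517.241ms=1b +258.621ms=1/2b
3) 775.862ms=3/2b +258.621ms=1/2b
4) 1034.483ms=2b +517.241ms=1b
5) 1551.724ms=3b +517.241ms=1b
6) 2068.966ms=4b +517.241ms=1b
7) 2586.207ms=5b +103.448ms=1/5b
8) 2689.655ms=26/5b +103.448ms=1/5b
9) 2793.103ms=27/5b +103.448ms=1/5b
10) 2896.552ms=28/5b +103.448ms=1/5b
11) 3000.0ms=29/5b +103.448ms=1/5b
12) 3103.448ms=6b +775.862ms=3/2b
13) 3879.31ms=15/2b +258.621ms=1/2b
Σ=8b of 8 (116bpm 2/4) — PASS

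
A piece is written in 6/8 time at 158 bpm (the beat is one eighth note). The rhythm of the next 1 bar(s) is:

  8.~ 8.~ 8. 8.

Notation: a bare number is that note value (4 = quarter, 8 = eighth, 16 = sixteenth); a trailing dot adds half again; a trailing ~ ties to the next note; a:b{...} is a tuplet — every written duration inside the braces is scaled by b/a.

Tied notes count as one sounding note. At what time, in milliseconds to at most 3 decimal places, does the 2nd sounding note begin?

1. 0.0ms @ 0 + 1708.861ms (9/2)
2. 1708.861ms @ 9/2 + 569.62ms (3/2)

note 2 onset = 9/2b = 1708.861ms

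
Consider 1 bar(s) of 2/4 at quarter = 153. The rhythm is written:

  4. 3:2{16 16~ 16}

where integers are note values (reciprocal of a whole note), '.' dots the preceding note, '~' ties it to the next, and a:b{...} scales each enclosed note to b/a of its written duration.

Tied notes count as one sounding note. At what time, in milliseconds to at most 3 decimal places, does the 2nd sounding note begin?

note 2 onset = 3/2b = 588.235ms

1. 0.0ms @ 0 + 588.235ms (3/2)
2. 588.235ms @ 3/2 + 65.359ms (1/6)
3. 653.595ms @ 5/3 + 130.719ms (1/3)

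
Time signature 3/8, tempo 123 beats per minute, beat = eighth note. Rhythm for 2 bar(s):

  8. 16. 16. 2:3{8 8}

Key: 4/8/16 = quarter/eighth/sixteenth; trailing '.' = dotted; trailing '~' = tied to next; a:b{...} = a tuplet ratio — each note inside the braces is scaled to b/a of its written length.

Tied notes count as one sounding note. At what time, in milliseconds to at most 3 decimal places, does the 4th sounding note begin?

note 4 onset = 3b = 1463.415ms

1. 0.0ms @ 0 + 731.707ms (3/2)
2. 731.707ms @ 3/2 + 365.854ms (3/4)
3. 1097.561ms @ 9/4 + 365.854ms (3/4)
4. 1463.415ms @ 3 + 731.707ms (3/2)
5. 2195.122ms @ 9/2 + 731.707ms (3/2)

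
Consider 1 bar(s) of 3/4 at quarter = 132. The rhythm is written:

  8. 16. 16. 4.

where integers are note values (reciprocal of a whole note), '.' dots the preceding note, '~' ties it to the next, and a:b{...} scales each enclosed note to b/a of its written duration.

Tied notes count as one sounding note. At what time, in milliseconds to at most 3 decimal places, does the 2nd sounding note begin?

note 2 onset = 3/4b = 340.909ms

1. 0.0ms @ 0 + 340.909ms (3/4)
2. 340.909ms @ 3/4 + 170.455ms (3/8)
3. 511.364ms @ 9/8 + 170.455ms (3/8)
4. 681.818ms @ 3/2 + 681.818ms (3/2)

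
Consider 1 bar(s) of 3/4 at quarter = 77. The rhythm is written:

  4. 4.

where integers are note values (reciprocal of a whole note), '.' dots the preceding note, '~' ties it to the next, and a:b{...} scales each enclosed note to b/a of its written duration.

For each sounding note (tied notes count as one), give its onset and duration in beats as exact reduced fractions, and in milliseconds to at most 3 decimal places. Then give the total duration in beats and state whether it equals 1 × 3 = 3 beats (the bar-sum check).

1) 0.0ms=0b +1168.831ms=3/2b
2) 1168.831ms=3/2b +1168.831ms=3/2b
Σ=3b of 3 (77bpm 3/4) — PASS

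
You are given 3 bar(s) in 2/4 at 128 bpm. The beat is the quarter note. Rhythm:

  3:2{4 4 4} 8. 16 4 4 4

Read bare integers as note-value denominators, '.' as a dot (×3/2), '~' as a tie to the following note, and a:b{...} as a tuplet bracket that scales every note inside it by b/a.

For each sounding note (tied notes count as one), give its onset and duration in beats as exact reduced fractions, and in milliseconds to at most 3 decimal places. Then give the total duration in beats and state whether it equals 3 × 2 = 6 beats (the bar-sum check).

1) 0.0ms=0b +312.5ms=2/3b
2) 312.5ms=2/3b +312.5ms=2/3b
3) 625.0ms=4/3b +312.5ms=2/3b
4) 937.5ms=2b +351.562ms=3/4b
5) 1289.062ms=11/4b +117.188ms=1/4b
6) 1406.25ms=3b +468.75ms=1b
7) 1875.0ms=4b +468.75ms=1b
8) 2343.75ms=5b +468.75ms=1b
Σ=6b of 6 (128bpm 2/4) — PASS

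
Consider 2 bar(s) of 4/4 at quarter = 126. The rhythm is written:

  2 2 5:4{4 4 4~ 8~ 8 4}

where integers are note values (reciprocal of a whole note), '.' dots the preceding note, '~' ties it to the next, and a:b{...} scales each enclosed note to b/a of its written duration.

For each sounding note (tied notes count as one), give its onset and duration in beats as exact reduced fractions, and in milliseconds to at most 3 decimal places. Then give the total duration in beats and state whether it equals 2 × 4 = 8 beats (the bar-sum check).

1) 0.0ms=0b +952.381ms=2b
2) 952.381ms=2b +952.381ms=2b
3) 1904.762ms=4b +380.952ms=4/5b
4) 2285.714ms=24/5b +380.952ms=4/5b
5) 2666.667ms=28/5b +761.905ms=8/5b
6) 3428.571ms=36/5b +380.952ms=4/5b
Σ=8b of 8 (126bpm 4/4) — PASS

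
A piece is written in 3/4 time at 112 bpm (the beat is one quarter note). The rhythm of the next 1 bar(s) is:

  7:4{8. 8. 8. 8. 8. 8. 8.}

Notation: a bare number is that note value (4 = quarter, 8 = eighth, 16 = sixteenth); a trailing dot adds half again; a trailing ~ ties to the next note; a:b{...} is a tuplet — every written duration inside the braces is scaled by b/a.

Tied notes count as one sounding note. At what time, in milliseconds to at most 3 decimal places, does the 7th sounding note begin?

note 7 onset = 18/7b = 1377.551ms

1. 0.0ms @ 0 + 229.592ms (3/7)
2. 229.592ms @ 3/7 + 229.592ms (3/7)
3. 459.184ms @ 6/7 + 229.592ms (3/7)
4. 688.776ms @ 9/7 + 229.592ms (3/7)
5. 918.367ms @ 12/7 + 229.592ms (3/7)
6. 1147.959ms @ 15/7 + 229.592ms (3/7)
7. 1377.551ms @ 18/7 + 229.592ms (3/7)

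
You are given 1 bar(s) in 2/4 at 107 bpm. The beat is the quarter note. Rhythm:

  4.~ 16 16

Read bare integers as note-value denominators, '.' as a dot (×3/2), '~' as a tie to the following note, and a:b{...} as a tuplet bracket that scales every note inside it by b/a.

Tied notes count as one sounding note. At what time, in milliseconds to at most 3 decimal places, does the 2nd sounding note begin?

note 2 onset = 7/4b = 981.308ms

1. 0.0ms @ 0 + 981.308ms (7/4)
2. 981.308ms @ 7/4 + 140.187ms (1/4)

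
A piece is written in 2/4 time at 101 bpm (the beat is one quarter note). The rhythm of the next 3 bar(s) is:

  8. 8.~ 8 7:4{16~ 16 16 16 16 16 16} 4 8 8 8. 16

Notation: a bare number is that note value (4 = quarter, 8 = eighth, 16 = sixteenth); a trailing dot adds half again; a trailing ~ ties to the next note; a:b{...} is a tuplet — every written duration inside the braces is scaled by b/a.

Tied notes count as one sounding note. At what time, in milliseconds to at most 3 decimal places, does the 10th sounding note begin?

note 10 onset = 4b = 2376.238ms

1. 0.0ms @ 0 + 445.545ms (3/4)
2. 445.545ms @ 3/4 + 742.574ms (5/4)
3. 1188.119ms @ 2 + 169.731ms (2/7)
4. 1357.85ms @ 16/7 + 84.866ms (1/7)
5. 1442.716ms @ 17/7 + 84.866ms (1/7)
6. 1527.581ms @ 18/7 + 84.866ms (1/7)
7. 1612.447ms @ 19/7 + 84.866ms (1/7)
8. 1697.313ms @ 20/7 + 84.866ms (1/7)
9. 1782.178ms @ 3 + 594.059ms (1)
10. 2376.238ms @ 4 + 297.03ms (1/2)
11. 2673.267ms @ 9/2 + 297.03ms (1/2)
12. 2970.297ms @ 5 + 445.545ms (3/4)
13. 3415.842ms @ 23/4 + 148.515ms (1/4)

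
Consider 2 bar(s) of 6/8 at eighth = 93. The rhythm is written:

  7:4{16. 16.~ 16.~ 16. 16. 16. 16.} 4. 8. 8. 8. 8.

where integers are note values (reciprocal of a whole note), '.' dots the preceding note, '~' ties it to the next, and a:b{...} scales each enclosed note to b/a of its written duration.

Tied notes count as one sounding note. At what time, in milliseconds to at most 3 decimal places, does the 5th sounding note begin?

1. 0.0ms @ 0 + 276.498ms (3/7)
2. 276.498ms @ 3/7 + 829.493ms (9/7)
3. 1105.991ms @ 12/7 + 276.498ms (3/7)
4. 1382.488ms @ 15/7 + 276.498ms (3/7)
5. 1658.986ms @ 18/7 + 276.498ms (3/7)
6. 1935.484ms @ 3 + 1935.484ms (3)
7. 3870.968ms @ 6 + 967.742ms (3/2)
8. 4838.71ms @ 15/2 + 967.742ms (3/2)
9. 5806.452ms @ 9 + 967.742ms (3/2)
10. 6774.194ms @ 21/2 + 967.742ms (3/2)

note 5 onset = 18/7b = 1658.986ms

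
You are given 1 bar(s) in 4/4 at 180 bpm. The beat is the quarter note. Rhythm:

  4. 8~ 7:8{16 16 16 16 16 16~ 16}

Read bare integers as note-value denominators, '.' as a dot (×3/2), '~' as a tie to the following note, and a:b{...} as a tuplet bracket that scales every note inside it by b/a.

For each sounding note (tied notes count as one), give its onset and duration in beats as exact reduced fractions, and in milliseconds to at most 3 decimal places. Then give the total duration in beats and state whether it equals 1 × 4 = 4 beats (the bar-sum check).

1) 0.0ms=0b +500.0ms=3/2b
2) 500.0ms=3/2b +261.905ms=11/14b
3) 761.905ms=16/7b +95.238ms=2/7b
4) 857.143ms=18/7b +95.238ms=2/7b
5) 952.381ms=20/7b +95.238ms=2/7b
6) 1047.619ms=22/7b +95.238ms=2/7b
7) 1142.857ms=24/7b +190.476ms=4/7b
Σ=4b of 4 (180bpm 4/4) — PASS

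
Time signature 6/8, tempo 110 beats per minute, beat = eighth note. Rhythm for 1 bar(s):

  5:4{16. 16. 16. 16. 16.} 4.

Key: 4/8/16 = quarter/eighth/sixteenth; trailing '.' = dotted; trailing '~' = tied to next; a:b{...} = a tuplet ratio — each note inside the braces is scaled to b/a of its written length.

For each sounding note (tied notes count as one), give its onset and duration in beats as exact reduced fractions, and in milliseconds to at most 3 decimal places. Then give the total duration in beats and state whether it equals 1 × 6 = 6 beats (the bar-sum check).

1) 0.0ms=0b +327.273ms=3/5b
2) 327.273ms=3/5b +327.273ms=3/5b
3) 654.545ms=6/5b +327.273ms=3/5b
4) 981.818ms=9/5b +327.273ms=3/5b
5) 1309.091ms=12/5b +327.273ms=3/5b
6) 1636.364ms=3b +1636.364ms=3b
Σ=6b of 6 (110bpm 6/8) — PASS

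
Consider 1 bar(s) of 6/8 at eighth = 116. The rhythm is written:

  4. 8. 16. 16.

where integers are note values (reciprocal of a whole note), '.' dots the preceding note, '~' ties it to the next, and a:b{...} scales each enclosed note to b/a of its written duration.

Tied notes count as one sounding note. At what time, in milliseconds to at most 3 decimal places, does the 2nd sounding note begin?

note 2 onset = 3b = 1551.724ms

1. 0.0ms @ 0 + 1551.724ms (3)
2. 1551.724ms @ 3 + 775.862ms (3/2)
3. 2327.586ms @ 9/2 + 387.931ms (3/4)
4. 2715.517ms @ 21/4 + 387.931ms (3/4)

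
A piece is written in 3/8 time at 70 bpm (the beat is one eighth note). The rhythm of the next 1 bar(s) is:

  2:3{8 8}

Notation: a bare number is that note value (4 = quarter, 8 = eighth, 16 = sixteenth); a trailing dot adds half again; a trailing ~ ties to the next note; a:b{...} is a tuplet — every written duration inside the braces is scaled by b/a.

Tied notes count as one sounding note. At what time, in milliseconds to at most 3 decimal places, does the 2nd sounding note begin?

note 2 onset = 3/2b = 1285.714ms

1. 0.0ms @ 0 + 1285.714ms (3/2)
2. 1285.714ms @ 3/2 + 1285.714ms (3/2)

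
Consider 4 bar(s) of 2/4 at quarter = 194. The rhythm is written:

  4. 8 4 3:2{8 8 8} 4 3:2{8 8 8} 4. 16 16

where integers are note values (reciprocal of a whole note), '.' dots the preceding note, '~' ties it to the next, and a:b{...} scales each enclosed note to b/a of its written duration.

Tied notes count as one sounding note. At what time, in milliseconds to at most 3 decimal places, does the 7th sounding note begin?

1. 0.0ms @ 0 + 463.918ms (3/2)
2. 463.918ms @ 3/2 + 154.639ms (1/2)
3. 618.557ms @ 2 + 309.278ms (1)
4. 927.835ms @ 3 + 103.093ms (1/3)
5. 1030.928ms @ 10/3 + 103.093ms (1/3)
6. 1134.021ms @ 11/3 + 103.093ms (1/3)
7. 1237.113ms @ 4 + 309.278ms (1)
8. 1546.392ms @ 5 + 103.093ms (1/3)
9. 1649.485ms @ 16/3 + 103.093ms (1/3)
10. 1752.577ms @ 17/3 + 103.093ms (1/3)
11. 1855.67ms @ 6 + 463.918ms (3/2)
12. 2319.588ms @ 15/2 + 77.32ms (1/4)
13. 2396.907ms @ 31/4 + 77.32ms (1/4)

note 7 onset = 4b = 1237.113ms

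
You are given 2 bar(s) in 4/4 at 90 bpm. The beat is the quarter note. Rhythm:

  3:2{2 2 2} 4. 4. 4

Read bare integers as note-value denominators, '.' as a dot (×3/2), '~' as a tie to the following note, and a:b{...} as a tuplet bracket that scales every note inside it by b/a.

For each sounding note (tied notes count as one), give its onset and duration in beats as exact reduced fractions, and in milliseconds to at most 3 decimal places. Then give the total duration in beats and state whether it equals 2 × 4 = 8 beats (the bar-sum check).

1) 0.0ms=0b +888.889ms=4/3b
2) 888.889ms=4/3b +888.889ms=4/3b
3) 1777.778ms=8/3b +888.889ms=4/3b
4) 2666.667ms=4b +1000.0ms=3/2b
5) 3666.667ms=11/2b +1000.0ms=3/2b
6) 4666.667ms=7b +666.667ms=1b
Σ=8b of 8 (90bpm 4/4) — PASS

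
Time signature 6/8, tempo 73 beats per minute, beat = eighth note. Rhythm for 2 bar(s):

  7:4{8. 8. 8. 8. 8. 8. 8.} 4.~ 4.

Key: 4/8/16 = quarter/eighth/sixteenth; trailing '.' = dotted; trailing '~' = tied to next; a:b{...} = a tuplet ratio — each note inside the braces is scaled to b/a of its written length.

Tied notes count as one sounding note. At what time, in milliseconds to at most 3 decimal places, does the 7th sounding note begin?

1. 0.0ms @ 0 + 704.501ms (6/7)
2. 704.501ms @ 6/7 + 704.501ms (6/7)
3. 1409.002ms @ 12/7 + 704.501ms (6/7)
4. 2113.503ms @ 18/7 + 704.501ms (6/7)
5. 2818.004ms @ 24/7 + 704.501ms (6/7)
6. 3522.505ms @ 30/7 + 704.501ms (6/7)
7. 4227.006ms @ 36/7 + 704.501ms (6/7)
8. 4931.507ms @ 6 + 4931.507ms (6)

note 7 onset = 36/7b = 4227.006ms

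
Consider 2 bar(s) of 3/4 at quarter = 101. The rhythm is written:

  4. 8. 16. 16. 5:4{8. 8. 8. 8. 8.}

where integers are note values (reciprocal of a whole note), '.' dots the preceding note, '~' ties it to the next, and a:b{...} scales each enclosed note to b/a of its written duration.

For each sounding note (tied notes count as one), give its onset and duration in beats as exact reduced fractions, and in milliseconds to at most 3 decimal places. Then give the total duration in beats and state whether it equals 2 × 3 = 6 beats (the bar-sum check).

1) 0.0ms=0b +891.089ms=3/2b
2) 891.089ms=3/2b +445.545ms=3/4b
3) 1336.634ms=9/4b +222.772ms=3/8b
4) 1559.406ms=21/8b +222.772ms=3/8b
5) 1782.178ms=3b +356.436ms=3/5b
6) 2138.614ms=18/5b +356.436ms=3/5b
7) 2495.05ms=21/5b +356.436ms=3/5b
8) 2851.485ms=24/5b +356.436ms=3/5b
9) 3207.921ms=27/5b +356.436ms=3/5b
Σ=6b of 6 (101bpm 3/4) — PASS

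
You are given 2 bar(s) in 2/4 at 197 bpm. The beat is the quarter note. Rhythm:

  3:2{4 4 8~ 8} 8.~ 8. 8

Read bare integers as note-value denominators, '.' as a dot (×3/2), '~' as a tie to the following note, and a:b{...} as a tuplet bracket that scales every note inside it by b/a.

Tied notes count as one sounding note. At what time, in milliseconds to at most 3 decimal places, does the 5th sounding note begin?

note 5 onset = 7/2b = 1065.99ms

1. 0.0ms @ 0 + 203.046ms (2/3)
2. 203.046ms @ 2/3 + 203.046ms (2/3)
3. 406.091ms @ 4/3 + 203.046ms (2/3)
4. 609.137ms @ 2 + 456.853ms (3/2)
5. 1065.99ms @ 7/2 + 152.284ms (1/2)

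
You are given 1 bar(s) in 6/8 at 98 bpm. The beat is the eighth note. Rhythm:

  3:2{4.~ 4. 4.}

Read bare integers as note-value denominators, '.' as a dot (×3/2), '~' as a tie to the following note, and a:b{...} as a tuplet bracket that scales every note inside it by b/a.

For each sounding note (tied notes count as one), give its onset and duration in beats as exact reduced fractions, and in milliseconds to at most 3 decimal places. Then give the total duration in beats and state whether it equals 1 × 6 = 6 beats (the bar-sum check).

1) 0.0ms=0b +2448.98ms=4b
2) 2448.98ms=4b +1224.49ms=2b
Σ=6b of 6 (98bpm 6/8) — PASS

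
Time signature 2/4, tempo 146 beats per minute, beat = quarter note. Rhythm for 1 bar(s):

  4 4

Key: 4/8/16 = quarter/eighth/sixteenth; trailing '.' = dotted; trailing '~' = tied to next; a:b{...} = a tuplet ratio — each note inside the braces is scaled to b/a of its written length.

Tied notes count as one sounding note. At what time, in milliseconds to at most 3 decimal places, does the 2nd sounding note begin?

note 2 onset = 1b = 410.959ms

1. 0.0ms @ 0 + 410.959ms (1)
2. 410.959ms @ 1 + 410.959ms (1)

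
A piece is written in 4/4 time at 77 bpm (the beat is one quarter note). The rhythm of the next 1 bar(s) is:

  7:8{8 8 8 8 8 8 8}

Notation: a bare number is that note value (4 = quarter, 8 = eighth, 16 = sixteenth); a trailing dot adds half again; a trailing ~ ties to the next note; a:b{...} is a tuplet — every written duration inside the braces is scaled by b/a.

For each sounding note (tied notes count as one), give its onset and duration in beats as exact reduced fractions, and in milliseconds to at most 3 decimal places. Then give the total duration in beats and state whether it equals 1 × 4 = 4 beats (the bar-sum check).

1) 0.0ms=0b +445.269ms=4/7b
2) 445.269ms=4/7b +445.269ms=4/7b
3) 890.538ms=8/7b +445.269ms=4/7b
4) 1335.807ms=12/7b +445.269ms=4/7b
5) 1781.076ms=16/7b +445.269ms=4/7b
6) 2226.345ms=20/7b +445.269ms=4/7b
7) 2671.614ms=24/7b +445.269ms=4/7b
Σ=4b of 4 (77bpm 4/4) — PASS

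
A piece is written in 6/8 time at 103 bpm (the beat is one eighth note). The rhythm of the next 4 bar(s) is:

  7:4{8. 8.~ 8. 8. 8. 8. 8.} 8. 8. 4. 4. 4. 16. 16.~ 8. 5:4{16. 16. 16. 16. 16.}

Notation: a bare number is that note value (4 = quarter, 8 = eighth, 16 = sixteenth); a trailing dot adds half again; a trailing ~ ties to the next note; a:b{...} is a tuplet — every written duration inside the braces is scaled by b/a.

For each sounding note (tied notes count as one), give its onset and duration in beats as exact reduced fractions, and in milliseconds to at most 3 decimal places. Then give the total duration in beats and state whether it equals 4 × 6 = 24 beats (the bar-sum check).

1) 0.0ms=0b +499.307ms=6/7b
2) 499.307ms=6/7b +998.613ms=12/7b
3) 1497.92ms=18/7b +499.307ms=6/7b
4) 1997.226ms=24/7b +499.307ms=6/7b
5) 2496.533ms=30/7b +499.307ms=6/7b
6) 2995.839ms=36/7b +499.307ms=6/7b
7) 3495.146ms=6b +873.786ms=3/2b
8) 4368.932ms=15/2b +873.786ms=3/2b
9) 5242.718ms=9b +1747.573ms=3b
10) 6990.291ms=12b +1747.573ms=3b
11) 8737.864ms=15b +1747.573ms=3b
12) 10485.437ms=18b +436.893ms=3/4b
13) 10922.33ms=75/4b +1310.68ms=9/4b
14) 12233.01ms=21b +349.515ms=3/5b
15) 12582.524ms=108/5b +349.515ms=3/5b
16) 12932.039ms=111/5b +349.515ms=3/5b
17) 13281.553ms=114/5b +349.515ms=3/5b
18) 13631.068ms=117/5b +349.515ms=3/5b
Σ=24b of 24 (103bpm 6/8) — PASS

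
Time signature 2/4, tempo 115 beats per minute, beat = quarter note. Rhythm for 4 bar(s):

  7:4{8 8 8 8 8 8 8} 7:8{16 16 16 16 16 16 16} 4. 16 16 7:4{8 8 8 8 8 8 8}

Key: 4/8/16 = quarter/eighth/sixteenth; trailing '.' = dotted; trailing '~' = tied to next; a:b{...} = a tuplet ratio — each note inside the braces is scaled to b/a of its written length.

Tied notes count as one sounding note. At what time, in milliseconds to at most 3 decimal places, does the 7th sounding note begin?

note 7 onset = 12/7b = 894.41ms

1. 0.0ms @ 0 + 149.068ms (2/7)
2. 149.068ms @ 2/7 + 149.068ms (2/7)
3. 298.137ms @ 4/7 + 149.068ms (2/7)
4. 447.205ms @ 6/7 + 149.068ms (2/7)
5. 596.273ms @ 8/7 + 149.068ms (2/7)
6. 745.342ms @ 10/7 + 149.068ms (2/7)
7. 894.41ms @ 12/7 + 149.068ms (2/7)
8. 1043.478ms @ 2 + 149.068ms (2/7)
9. 1192.547ms @ 16/7 + 149.068ms (2/7)
10. 1341.615ms @ 18/7 + 149.068ms (2/7)
11. 1490.683ms @ 20/7 + 149.068ms (2/7)
12. 1639.752ms @ 22/7 + 149.068ms (2/7)
13. 1788.82ms @ 24/7 + 149.068ms (2/7)
14. 1937.888ms @ 26/7 + 149.068ms (2/7)
15. 2086.957ms @ 4 + 782.609ms (3/2)
16. 2869.565ms @ 11/2 + 130.435ms (1/4)
17. 3000.0ms @ 23/4 + 130.435ms (1/4)
18. 3130.435ms @ 6 + 149.068ms (2/7)
19. 3279.503ms @ 44/7 + 149.068ms (2/7)
20. 3428.571ms @ 46/7 + 149.068ms (2/7)
21. 3577.64ms @ 48/7 + 149.068ms (2/7)
22. 3726.708ms @ 50/7 + 149.068ms (2/7)
23. 3875.776ms @ 52/7 + 149.068ms (2/7)
24. 4024.845ms @ 54/7 + 149.068ms (2/7)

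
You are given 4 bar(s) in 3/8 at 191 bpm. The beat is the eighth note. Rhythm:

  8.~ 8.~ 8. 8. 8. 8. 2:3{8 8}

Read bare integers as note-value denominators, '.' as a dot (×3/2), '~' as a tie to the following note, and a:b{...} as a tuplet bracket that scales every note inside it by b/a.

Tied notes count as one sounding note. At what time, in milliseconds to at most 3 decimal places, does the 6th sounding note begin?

note 6 onset = 21/2b = 3298.429ms

1. 0.0ms @ 0 + 1413.613ms (9/2)
2. 1413.613ms @ 9/2 + 471.204ms (3/2)
3. 1884.817ms @ 6 + 471.204ms (3/2)
4. 2356.021ms @ 15/2 + 471.204ms (3/2)
5. 2827.225ms @ 9 + 471.204ms (3/2)
6. 3298.429ms @ 21/2 + 471.204ms (3/2)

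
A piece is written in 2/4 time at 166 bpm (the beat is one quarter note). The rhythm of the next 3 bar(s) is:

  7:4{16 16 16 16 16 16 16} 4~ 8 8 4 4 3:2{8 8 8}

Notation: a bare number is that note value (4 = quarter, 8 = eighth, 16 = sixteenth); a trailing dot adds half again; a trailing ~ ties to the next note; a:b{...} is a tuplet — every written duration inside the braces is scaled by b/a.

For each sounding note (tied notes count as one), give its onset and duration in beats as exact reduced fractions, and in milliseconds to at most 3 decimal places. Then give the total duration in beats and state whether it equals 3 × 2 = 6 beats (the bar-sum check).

1) 0.0ms=0b +51.635ms=1/7b
2) 51.635ms=1/7b +51.635ms=1/7b
3) 103.27ms=2/7b +51.635ms=1/7b
4) 154.905ms=3/7b +51.635ms=1/7b
5) 206.54ms=4/7b +51.635ms=1/7b
6) 258.176ms=5/7b +51.635ms=1/7b
7) 309.811ms=6/7b +51.635ms=1/7b
8) 361.446ms=1b +542.169ms=3/2b
9) 903.614ms=5/2b +180.723ms=1/2b
10) 1084.337ms=3b +361.446ms=1b
11) 1445.783ms=4b +361.446ms=1b
12) 1807.229ms=5b +120.482ms=1/3b
13) 1927.711ms=16/3b +120.482ms=1/3b
14) 2048.193ms=17/3b +120.482ms=1/3b
Σ=6b of 6 (166bpm 2/4) — PASS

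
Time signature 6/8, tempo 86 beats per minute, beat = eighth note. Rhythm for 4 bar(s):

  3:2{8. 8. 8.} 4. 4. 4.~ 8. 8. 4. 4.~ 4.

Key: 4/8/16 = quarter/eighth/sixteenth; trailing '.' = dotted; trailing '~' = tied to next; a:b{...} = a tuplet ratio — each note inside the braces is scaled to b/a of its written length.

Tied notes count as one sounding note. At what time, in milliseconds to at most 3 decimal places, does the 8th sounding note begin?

note 8 onset = 15b = 10465.116ms

1. 0.0ms @ 0 + 697.674ms (1)
2. 697.674ms @ 1 + 697.674ms (1)
3. 1395.349ms @ 2 + 697.674ms (1)
4. 2093.023ms @ 3 + 2093.023ms (3)
5. 4186.047ms @ 6 + 2093.023ms (3)
6. 6279.07ms @ 9 + 3139.535ms (9/2)
7. 9418.605ms @ 27/2 + 1046.512ms (3/2)
8. 10465.116ms @ 15 + 2093.023ms (3)
9. 12558.14ms @ 18 + 4186.047ms (6)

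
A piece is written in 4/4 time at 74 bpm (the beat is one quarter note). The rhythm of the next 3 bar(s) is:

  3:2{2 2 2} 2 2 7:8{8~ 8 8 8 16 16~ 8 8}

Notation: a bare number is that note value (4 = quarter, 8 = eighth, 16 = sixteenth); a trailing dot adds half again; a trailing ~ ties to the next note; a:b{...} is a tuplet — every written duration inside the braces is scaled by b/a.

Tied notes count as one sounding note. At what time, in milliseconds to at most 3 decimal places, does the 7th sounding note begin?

1. 0.0ms @ 0 + 1081.081ms (4/3)
2. 1081.081ms @ 4/3 + 1081.081ms (4/3)
3. 2162.162ms @ 8/3 + 1081.081ms (4/3)
4. 3243.243ms @ 4 + 1621.622ms (2)
5. 4864.865ms @ 6 + 1621.622ms (2)
6. 6486.486ms @ 8 + 926.641ms (8/7)
7. 7413.127ms @ 64/7 + 463.32ms (4/7)
8. 7876.448ms @ 68/7 + 463.32ms (4/7)
9. 8339.768ms @ 72/7 + 231.66ms (2/7)
10. 8571.429ms @ 74/7 + 694.981ms (6/7)
11. 9266.409ms @ 80/7 + 463.32ms (4/7)

note 7 onset = 64/7b = 7413.127ms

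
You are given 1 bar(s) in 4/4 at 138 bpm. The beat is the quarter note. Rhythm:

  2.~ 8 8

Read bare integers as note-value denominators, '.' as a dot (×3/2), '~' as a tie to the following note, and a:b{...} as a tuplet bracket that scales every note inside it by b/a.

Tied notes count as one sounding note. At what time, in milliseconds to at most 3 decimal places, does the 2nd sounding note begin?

note 2 onset = 7/2b = 1521.739ms

1. 0.0ms @ 0 + 1521.739ms (7/2)
2. 1521.739ms @ 7/2 + 217.391ms (1/2)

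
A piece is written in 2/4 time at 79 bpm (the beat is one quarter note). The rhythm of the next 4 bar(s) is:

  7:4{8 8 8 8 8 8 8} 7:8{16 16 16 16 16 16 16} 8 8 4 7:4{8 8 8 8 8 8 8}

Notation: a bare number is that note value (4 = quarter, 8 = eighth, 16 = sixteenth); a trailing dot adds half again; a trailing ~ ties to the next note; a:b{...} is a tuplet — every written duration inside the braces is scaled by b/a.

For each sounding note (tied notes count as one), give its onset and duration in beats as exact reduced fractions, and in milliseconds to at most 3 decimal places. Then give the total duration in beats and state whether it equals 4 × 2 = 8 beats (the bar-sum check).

1) 0.0ms=0b +216.998ms=2/7b
2) 216.998ms=2/7b +216.998ms=2/7b
3) 433.996ms=4/7b +216.998ms=2/7b
4) 650.995ms=6/7b +216.998ms=2/7b
5) 867.993ms=8/7b +216.998ms=2/7b
6) 1084.991ms=10/7b +216.998ms=2/7b
7) 1301.989ms=12/7b +216.998ms=2/7b
8) 1518.987ms=2b +216.998ms=2/7b
9) 1735.986ms=16/7b +216.998ms=2/7b
10) 1952.984ms=18/7b +216.998ms=2/7b
11) 2169.982ms=20/7b +216.998ms=2/7b
12) 2386.98ms=22/7b +216.998ms=2/7b
13) 2603.978ms=24/7b +216.998ms=2/7b
14) 2820.976ms=26/7b +216.998ms=2/7b
15) 3037.975ms=4b +379.747ms=1/2b
16) 3417.722ms=9/2b +379.747ms=1/2b
17) 3797.468ms=5b +759.494ms=1b
18) 4556.962ms=6b +216.998ms=2/7b
19) 4773.96ms=44/7b +216.998ms=2/7b
20) 4990.958ms=46/7b +216.998ms=2/7b
21) 5207.957ms=48/7b +216.998ms=2/7b
22) 5424.955ms=50/7b +216.998ms=2/7b
23) 5641.953ms=52/7b +216.998ms=2/7b
24) 5858.951ms=54/7b +216.998ms=2/7b
Σ=8b of 8 (79bpm 2/4) — PASS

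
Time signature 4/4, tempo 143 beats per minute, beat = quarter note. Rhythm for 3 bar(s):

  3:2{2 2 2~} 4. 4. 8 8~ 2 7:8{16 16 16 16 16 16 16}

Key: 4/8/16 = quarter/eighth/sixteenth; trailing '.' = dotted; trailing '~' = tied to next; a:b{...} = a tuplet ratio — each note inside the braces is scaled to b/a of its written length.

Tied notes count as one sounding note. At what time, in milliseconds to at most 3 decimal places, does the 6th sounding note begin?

note 6 onset = 15/2b = 3146.853ms

1. 0.0ms @ 0 + 559.441ms (4/3)
2. 559.441ms @ 4/3 + 559.441ms (4/3)
3. 1118.881ms @ 8/3 + 1188.811ms (17/6)
4. 2307.692ms @ 11/2 + 629.371ms (3/2)
5. 2937.063ms @ 7 + 209.79ms (1/2)
6. 3146.853ms @ 15/2 + 1048.951ms (5/2)
7. 4195.804ms @ 10 + 119.88ms (2/7)
8. 4315.684ms @ 72/7 + 119.88ms (2/7)
9. 4435.564ms @ 74/7 + 119.88ms (2/7)
10. 4555.445ms @ 76/7 + 119.88ms (2/7)
11. 4675.325ms @ 78/7 + 119.88ms (2/7)
12. 4795.205ms @ 80/7 + 119.88ms (2/7)
13. 4915.085ms @ 82/7 + 119.88ms (2/7)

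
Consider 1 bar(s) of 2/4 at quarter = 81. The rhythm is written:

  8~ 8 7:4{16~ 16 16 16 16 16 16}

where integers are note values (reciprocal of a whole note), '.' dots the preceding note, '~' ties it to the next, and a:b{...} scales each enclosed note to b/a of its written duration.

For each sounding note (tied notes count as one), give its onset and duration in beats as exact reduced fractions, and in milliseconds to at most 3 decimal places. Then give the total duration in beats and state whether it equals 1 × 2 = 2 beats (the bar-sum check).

1) 0.0ms=0b +740.741ms=1b
2) 740.741ms=1b +211.64ms=2/7b
3) 952.381ms=9/7b +105.82ms=1/7b
4) 1058.201ms=10/7b +105.82ms=1/7b
5) 1164.021ms=11/7b +105.82ms=1/7b
6) 1269.841ms=12/7b +105.82ms=1/7b
7) 1375.661ms=13/7b +105.82ms=1/7b
Σ=2b of 2 (81bpm 2/4) — PASS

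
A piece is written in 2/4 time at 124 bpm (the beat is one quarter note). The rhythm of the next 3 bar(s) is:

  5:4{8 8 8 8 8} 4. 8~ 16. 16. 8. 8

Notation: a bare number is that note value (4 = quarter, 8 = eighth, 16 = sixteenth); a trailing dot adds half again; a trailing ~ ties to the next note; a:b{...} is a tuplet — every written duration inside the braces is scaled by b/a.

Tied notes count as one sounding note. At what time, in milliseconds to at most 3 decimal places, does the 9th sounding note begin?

1. 0.0ms @ 0 + 193.548ms (2/5)
2. 193.548ms @ 2/5 + 193.548ms (2/5)
3. 387.097ms @ 4/5 + 193.548ms (2/5)
4. 580.645ms @ 6/5 + 193.548ms (2/5)
5. 774.194ms @ 8/5 + 193.548ms (2/5)
6. 967.742ms @ 2 + 725.806ms (3/2)
7. 1693.548ms @ 7/2 + 423.387ms (7/8)
8. 2116.935ms @ 35/8 + 181.452ms (3/8)
9. 2298.387ms @ 19/4 + 362.903ms (3/4)
10. 2661.29ms @ 11/2 + 241.935ms (1/2)

note 9 onset = 19/4b = 2298.387ms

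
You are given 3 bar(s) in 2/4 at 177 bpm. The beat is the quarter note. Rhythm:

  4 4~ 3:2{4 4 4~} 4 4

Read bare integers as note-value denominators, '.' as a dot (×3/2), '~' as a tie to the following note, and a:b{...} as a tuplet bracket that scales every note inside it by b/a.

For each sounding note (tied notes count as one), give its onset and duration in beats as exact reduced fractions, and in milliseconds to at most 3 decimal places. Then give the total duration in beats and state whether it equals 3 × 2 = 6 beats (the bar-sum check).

1) 0.0ms=0b +338.983ms=1b
2) 338.983ms=1b +564.972ms=5/3b
3) 903.955ms=8/3b +225.989ms=2/3b
4) 1129.944ms=10/3b +564.972ms=5/3b
5) 1694.915ms=5b +338.983ms=1b
Σ=6b of 6 (177bpm 2/4) — PASS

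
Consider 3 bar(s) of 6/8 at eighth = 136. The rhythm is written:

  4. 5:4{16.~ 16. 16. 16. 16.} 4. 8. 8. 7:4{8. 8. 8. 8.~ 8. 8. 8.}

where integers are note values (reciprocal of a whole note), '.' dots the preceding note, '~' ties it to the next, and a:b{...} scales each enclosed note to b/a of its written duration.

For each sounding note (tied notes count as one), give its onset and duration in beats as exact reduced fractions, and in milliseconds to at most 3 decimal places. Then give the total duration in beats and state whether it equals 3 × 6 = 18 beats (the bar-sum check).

1) 0.0ms=0b +1323.529ms=3b
2) 1323.529ms=3b +529.412ms=6/5b
3) 1852.941ms=21/5b +264.706ms=3/5b
4) 2117.647ms=24/5b +264.706ms=3/5b
5) 2382.353ms=27/5b +264.706ms=3/5b
6) 2647.059ms=6b +1323.529ms=3b
7) 3970.588ms=9b +661.765ms=3/2b
8) 4632.353ms=21/2b +661.765ms=3/2b
9) 5294.118ms=12b +378.151ms=6/7b
10) 5672.269ms=90/7b +378.151ms=6/7b
11) 6050.42ms=96/7b +378.151ms=6/7b
12) 6428.571ms=102/7b +756.303ms=12/7b
13) 7184.874ms=114/7b +378.151ms=6/7b
14) 7563.025ms=120/7b +378.151ms=6/7b
Σ=18b of 18 (136bpm 6/8) — PASS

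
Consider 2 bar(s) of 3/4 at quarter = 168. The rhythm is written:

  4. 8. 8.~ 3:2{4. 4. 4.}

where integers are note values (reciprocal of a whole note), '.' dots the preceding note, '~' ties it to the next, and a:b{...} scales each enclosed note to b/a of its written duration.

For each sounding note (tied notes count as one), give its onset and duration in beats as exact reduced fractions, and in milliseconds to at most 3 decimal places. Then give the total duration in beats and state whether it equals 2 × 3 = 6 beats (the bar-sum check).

1) 0.0ms=0b +535.714ms=3/2b
2) 535.714ms=3/2b +267.857ms=3/4b
3) 803.571ms=9/4b +625.0ms=7/4b
4) 1428.571ms=4b +357.143ms=1b
5) 1785.714ms=5b +357.143ms=1b
Σ=6b of 6 (168bpm 3/4) — PASS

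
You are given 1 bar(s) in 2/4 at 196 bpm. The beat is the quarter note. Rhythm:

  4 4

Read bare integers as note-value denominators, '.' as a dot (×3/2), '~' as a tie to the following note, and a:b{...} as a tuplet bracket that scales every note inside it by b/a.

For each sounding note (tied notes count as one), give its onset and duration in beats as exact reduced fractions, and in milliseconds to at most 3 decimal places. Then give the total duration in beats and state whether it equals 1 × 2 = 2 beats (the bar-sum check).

1) 0.0ms=0b +306.122ms=1b
2) 306.122ms=1b +306.122ms=1b
Σ=2b of 2 (196bpm 2/4) — PASS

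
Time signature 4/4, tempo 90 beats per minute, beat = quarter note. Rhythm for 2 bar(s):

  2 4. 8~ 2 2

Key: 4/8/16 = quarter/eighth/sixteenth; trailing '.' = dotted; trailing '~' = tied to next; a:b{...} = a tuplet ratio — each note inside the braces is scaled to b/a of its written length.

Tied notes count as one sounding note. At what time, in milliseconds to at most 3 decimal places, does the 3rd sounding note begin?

1. 0.0ms @ 0 + 1333.333ms (2)
2. 1333.333ms @ 2 + 1000.0ms (3/2)
3. 2333.333ms @ 7/2 + 1666.667ms (5/2)
4. 4000.0ms @ 6 + 1333.333ms (2)

note 3 onset = 7/2b = 2333.333ms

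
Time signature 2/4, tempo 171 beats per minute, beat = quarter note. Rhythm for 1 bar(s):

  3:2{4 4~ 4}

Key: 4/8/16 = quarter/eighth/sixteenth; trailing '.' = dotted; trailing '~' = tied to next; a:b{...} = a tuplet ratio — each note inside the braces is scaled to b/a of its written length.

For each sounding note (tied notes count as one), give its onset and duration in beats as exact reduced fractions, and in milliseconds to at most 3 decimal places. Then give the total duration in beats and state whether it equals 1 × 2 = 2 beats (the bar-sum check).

1) 0.0ms=0b +233.918ms=2/3b
2) 233.918ms=2/3b +467.836ms=4/3b
Σ=2b of 2 (171bpm 2/4) — PASS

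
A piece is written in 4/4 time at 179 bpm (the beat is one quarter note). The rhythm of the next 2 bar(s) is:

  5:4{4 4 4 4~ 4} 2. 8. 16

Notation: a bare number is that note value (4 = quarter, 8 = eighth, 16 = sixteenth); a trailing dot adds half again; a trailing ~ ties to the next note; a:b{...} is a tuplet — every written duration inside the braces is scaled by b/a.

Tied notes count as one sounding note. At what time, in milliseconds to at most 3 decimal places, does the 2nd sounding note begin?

note 2 onset = 4/5b = 268.156ms

1. 0.0ms @ 0 + 268.156ms (4/5)
2. 268.156ms @ 4/5 + 268.156ms (4/5)
3. 536.313ms @ 8/5 + 268.156ms (4/5)
4. 804.469ms @ 12/5 + 536.313ms (8/5)
5. 1340.782ms @ 4 + 1005.587ms (3)
6. 2346.369ms @ 7 + 251.397ms (3/4)
7. 2597.765ms @ 31/4 + 83.799ms (1/4)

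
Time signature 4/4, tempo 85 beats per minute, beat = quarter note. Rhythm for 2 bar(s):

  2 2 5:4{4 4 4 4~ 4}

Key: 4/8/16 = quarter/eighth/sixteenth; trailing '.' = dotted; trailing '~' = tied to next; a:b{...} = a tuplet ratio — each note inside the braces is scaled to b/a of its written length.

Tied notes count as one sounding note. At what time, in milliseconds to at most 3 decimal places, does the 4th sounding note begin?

1. 0.0ms @ 0 + 1411.765ms (2)
2. 1411.765ms @ 2 + 1411.765ms (2)
3. 2823.529ms @ 4 + 564.706ms (4/5)
4. 3388.235ms @ 24/5 + 564.706ms (4/5)
5. 3952.941ms @ 28/5 + 564.706ms (4/5)
6. 4517.647ms @ 32/5 + 1129.412ms (8/5)

note 4 onset = 24/5b = 3388.235ms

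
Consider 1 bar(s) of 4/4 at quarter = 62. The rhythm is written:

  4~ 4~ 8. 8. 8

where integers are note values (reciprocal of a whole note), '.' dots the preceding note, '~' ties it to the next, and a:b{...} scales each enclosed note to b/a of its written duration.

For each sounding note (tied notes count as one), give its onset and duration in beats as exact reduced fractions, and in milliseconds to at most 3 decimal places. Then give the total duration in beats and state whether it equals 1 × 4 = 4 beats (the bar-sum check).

1) 0.0ms=0b +2661.29ms=11/4b
2) 2661.29ms=11/4b +725.806ms=3/4b
3) 3387.097ms=7/2b +483.871ms=1/2b
Σ=4b of 4 (62bpm 4/4) — PASS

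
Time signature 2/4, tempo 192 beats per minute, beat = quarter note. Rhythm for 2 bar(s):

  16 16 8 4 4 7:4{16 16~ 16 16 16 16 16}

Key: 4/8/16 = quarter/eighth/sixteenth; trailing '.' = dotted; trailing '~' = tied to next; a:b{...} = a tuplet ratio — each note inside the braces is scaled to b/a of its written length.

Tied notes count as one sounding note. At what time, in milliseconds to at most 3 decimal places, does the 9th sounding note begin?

1. 0.0ms @ 0 + 78.125ms (1/4)
2. 78.125ms @ 1/4 + 78.125ms (1/4)
3. 156.25ms @ 1/2 + 156.25ms (1/2)
4. 312.5ms @ 1 + 312.5ms (1)
5. 625.0ms @ 2 + 312.5ms (1)
6. 937.5ms @ 3 + 44.643ms (1/7)
7. 982.143ms @ 22/7 + 89.286ms (2/7)
8. 1071.429ms @ 24/7 + 44.643ms (1/7)
9. 1116.071ms @ 25/7 + 44.643ms (1/7)
10. 1160.714ms @ 26/7 + 44.643ms (1/7)
11. 1205.357ms @ 27/7 + 44.643ms (1/7)

note 9 onset = 25/7b = 1116.071ms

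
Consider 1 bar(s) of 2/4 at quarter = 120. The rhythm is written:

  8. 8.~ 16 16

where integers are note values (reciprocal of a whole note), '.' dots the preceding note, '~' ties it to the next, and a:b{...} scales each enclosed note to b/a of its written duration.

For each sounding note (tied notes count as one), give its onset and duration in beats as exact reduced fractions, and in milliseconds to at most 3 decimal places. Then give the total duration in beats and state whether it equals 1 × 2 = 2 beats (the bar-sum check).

1) 0.0ms=0b +375.0ms=3/4b
2) 375.0ms=3/4b +500.0ms=1b
3) 875.0ms=7/4b +125.0ms=1/4b
Σ=2b of 2 (120bpm 2/4) — PASS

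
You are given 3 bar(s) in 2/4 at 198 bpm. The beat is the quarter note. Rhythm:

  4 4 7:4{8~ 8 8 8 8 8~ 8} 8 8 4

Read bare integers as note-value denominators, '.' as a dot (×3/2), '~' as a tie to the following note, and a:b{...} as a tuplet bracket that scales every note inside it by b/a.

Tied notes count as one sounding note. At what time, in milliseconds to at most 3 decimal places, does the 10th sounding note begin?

note 10 onset = 5b = 1515.152ms

1. 0.0ms @ 0 + 303.03ms (1)
2. 303.03ms @ 1 + 303.03ms (1)
3. 606.061ms @ 2 + 173.16ms (4/7)
4. 779.221ms @ 18/7 + 86.58ms (2/7)
5. 865.801ms @ 20/7 + 86.58ms (2/7)
6. 952.381ms @ 22/7 + 86.58ms (2/7)
7. 1038.961ms @ 24/7 + 173.16ms (4/7)
8. 1212.121ms @ 4 + 151.515ms (1/2)
9. 1363.636ms @ 9/2 + 151.515ms (1/2)
10. 1515.152ms @ 5 + 303.03ms (1)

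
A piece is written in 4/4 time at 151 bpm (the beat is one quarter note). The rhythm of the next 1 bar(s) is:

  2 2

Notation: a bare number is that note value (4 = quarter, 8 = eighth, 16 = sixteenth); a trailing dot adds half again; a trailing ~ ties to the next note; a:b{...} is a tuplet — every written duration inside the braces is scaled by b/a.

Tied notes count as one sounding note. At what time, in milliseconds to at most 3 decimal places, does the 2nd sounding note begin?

note 2 onset = 2b = 794.702ms

1. 0.0ms @ 0 + 794.702ms (2)
2. 794.702ms @ 2 + 794.702ms (2)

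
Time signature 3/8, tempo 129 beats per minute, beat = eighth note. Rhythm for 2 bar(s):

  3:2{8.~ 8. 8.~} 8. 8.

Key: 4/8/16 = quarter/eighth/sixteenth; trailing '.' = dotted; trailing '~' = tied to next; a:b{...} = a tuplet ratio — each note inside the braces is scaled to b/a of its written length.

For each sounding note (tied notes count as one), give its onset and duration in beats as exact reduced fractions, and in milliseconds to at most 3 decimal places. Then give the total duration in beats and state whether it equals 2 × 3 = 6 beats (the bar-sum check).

1) 0.0ms=0b +930.233ms=2b
2) 930.233ms=2b +1162.791ms=5/2b
3) 2093.023ms=9/2b +697.674ms=3/2b
Σ=6b of 6 (129bpm 3/8) — PASS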